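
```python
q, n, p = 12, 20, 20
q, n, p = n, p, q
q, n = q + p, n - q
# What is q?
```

Answer: 32

Derivation:
Trace (tracking q):
q, n, p = (12, 20, 20)  # -> q = 12, n = 20, p = 20
q, n, p = (n, p, q)  # -> q = 20, n = 20, p = 12
q, n = (q + p, n - q)  # -> q = 32, n = 0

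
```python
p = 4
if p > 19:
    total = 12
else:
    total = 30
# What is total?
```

Trace (tracking total):
p = 4  # -> p = 4
if p > 19:  # condition is False
else:
    total = 30  # -> total = 30

Answer: 30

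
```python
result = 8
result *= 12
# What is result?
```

Answer: 96

Derivation:
Trace (tracking result):
result = 8  # -> result = 8
result *= 12  # -> result = 96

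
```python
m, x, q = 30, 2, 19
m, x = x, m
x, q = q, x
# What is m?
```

Trace (tracking m):
m, x, q = (30, 2, 19)  # -> m = 30, x = 2, q = 19
m, x = (x, m)  # -> m = 2, x = 30
x, q = (q, x)  # -> x = 19, q = 30

Answer: 2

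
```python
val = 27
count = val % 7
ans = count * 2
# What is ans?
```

Answer: 12

Derivation:
Trace (tracking ans):
val = 27  # -> val = 27
count = val % 7  # -> count = 6
ans = count * 2  # -> ans = 12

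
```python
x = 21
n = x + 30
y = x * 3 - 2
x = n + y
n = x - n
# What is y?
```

Answer: 61

Derivation:
Trace (tracking y):
x = 21  # -> x = 21
n = x + 30  # -> n = 51
y = x * 3 - 2  # -> y = 61
x = n + y  # -> x = 112
n = x - n  # -> n = 61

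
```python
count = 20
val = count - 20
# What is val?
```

Trace (tracking val):
count = 20  # -> count = 20
val = count - 20  # -> val = 0

Answer: 0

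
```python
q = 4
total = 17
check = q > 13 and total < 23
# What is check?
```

Answer: False

Derivation:
Trace (tracking check):
q = 4  # -> q = 4
total = 17  # -> total = 17
check = q > 13 and total < 23  # -> check = False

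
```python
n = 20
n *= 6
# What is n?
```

Trace (tracking n):
n = 20  # -> n = 20
n *= 6  # -> n = 120

Answer: 120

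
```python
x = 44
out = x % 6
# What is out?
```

Trace (tracking out):
x = 44  # -> x = 44
out = x % 6  # -> out = 2

Answer: 2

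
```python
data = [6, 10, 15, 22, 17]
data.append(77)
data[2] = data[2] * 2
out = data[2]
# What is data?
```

Trace (tracking data):
data = [6, 10, 15, 22, 17]  # -> data = [6, 10, 15, 22, 17]
data.append(77)  # -> data = [6, 10, 15, 22, 17, 77]
data[2] = data[2] * 2  # -> data = [6, 10, 30, 22, 17, 77]
out = data[2]  # -> out = 30

Answer: [6, 10, 30, 22, 17, 77]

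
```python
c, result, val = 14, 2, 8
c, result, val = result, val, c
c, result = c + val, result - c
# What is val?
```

Answer: 14

Derivation:
Trace (tracking val):
c, result, val = (14, 2, 8)  # -> c = 14, result = 2, val = 8
c, result, val = (result, val, c)  # -> c = 2, result = 8, val = 14
c, result = (c + val, result - c)  # -> c = 16, result = 6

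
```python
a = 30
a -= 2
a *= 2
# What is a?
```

Answer: 56

Derivation:
Trace (tracking a):
a = 30  # -> a = 30
a -= 2  # -> a = 28
a *= 2  # -> a = 56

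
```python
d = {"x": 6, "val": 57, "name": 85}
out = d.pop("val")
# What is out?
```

Answer: 57

Derivation:
Trace (tracking out):
d = {'x': 6, 'val': 57, 'name': 85}  # -> d = {'x': 6, 'val': 57, 'name': 85}
out = d.pop('val')  # -> out = 57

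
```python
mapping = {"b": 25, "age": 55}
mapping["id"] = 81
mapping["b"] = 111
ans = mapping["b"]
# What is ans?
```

Trace (tracking ans):
mapping = {'b': 25, 'age': 55}  # -> mapping = {'b': 25, 'age': 55}
mapping['id'] = 81  # -> mapping = {'b': 25, 'age': 55, 'id': 81}
mapping['b'] = 111  # -> mapping = {'b': 111, 'age': 55, 'id': 81}
ans = mapping['b']  # -> ans = 111

Answer: 111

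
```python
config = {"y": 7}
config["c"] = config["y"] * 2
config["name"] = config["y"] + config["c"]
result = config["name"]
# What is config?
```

Trace (tracking config):
config = {'y': 7}  # -> config = {'y': 7}
config['c'] = config['y'] * 2  # -> config = {'y': 7, 'c': 14}
config['name'] = config['y'] + config['c']  # -> config = {'y': 7, 'c': 14, 'name': 21}
result = config['name']  # -> result = 21

Answer: {'y': 7, 'c': 14, 'name': 21}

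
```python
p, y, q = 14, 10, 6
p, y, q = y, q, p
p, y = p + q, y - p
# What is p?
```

Trace (tracking p):
p, y, q = (14, 10, 6)  # -> p = 14, y = 10, q = 6
p, y, q = (y, q, p)  # -> p = 10, y = 6, q = 14
p, y = (p + q, y - p)  # -> p = 24, y = -4

Answer: 24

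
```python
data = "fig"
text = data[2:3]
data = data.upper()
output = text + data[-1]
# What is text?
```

Answer: 'g'

Derivation:
Trace (tracking text):
data = 'fig'  # -> data = 'fig'
text = data[2:3]  # -> text = 'g'
data = data.upper()  # -> data = 'FIG'
output = text + data[-1]  # -> output = 'gG'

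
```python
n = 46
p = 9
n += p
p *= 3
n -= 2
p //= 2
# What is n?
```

Trace (tracking n):
n = 46  # -> n = 46
p = 9  # -> p = 9
n += p  # -> n = 55
p *= 3  # -> p = 27
n -= 2  # -> n = 53
p //= 2  # -> p = 13

Answer: 53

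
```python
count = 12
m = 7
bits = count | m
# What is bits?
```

Trace (tracking bits):
count = 12  # -> count = 12
m = 7  # -> m = 7
bits = count | m  # -> bits = 15

Answer: 15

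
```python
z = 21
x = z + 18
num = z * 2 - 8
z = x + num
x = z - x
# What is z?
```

Trace (tracking z):
z = 21  # -> z = 21
x = z + 18  # -> x = 39
num = z * 2 - 8  # -> num = 34
z = x + num  # -> z = 73
x = z - x  # -> x = 34

Answer: 73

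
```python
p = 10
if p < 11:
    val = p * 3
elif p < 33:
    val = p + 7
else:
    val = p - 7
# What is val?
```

Trace (tracking val):
p = 10  # -> p = 10
if p < 11:  # condition is True
    val = p * 3  # -> val = 30

Answer: 30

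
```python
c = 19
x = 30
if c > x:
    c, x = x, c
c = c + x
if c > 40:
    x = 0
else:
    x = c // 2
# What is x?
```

Answer: 0

Derivation:
Trace (tracking x):
c = 19  # -> c = 19
x = 30  # -> x = 30
if c > x:  # condition is False
c = c + x  # -> c = 49
if c > 40:  # condition is True
    x = 0  # -> x = 0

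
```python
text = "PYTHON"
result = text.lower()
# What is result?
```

Trace (tracking result):
text = 'PYTHON'  # -> text = 'PYTHON'
result = text.lower()  # -> result = 'python'

Answer: 'python'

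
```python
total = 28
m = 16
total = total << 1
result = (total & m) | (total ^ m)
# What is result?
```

Trace (tracking result):
total = 28  # -> total = 28
m = 16  # -> m = 16
total = total << 1  # -> total = 56
result = total & m | total ^ m  # -> result = 56

Answer: 56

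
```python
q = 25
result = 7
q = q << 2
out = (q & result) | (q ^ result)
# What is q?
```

Trace (tracking q):
q = 25  # -> q = 25
result = 7  # -> result = 7
q = q << 2  # -> q = 100
out = q & result | q ^ result  # -> out = 103

Answer: 100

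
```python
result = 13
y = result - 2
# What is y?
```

Answer: 11

Derivation:
Trace (tracking y):
result = 13  # -> result = 13
y = result - 2  # -> y = 11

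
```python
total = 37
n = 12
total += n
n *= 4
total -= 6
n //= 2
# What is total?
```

Answer: 43

Derivation:
Trace (tracking total):
total = 37  # -> total = 37
n = 12  # -> n = 12
total += n  # -> total = 49
n *= 4  # -> n = 48
total -= 6  # -> total = 43
n //= 2  # -> n = 24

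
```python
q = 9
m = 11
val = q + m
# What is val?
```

Trace (tracking val):
q = 9  # -> q = 9
m = 11  # -> m = 11
val = q + m  # -> val = 20

Answer: 20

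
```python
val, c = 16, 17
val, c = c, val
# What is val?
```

Answer: 17

Derivation:
Trace (tracking val):
val, c = (16, 17)  # -> val = 16, c = 17
val, c = (c, val)  # -> val = 17, c = 16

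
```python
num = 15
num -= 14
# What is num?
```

Answer: 1

Derivation:
Trace (tracking num):
num = 15  # -> num = 15
num -= 14  # -> num = 1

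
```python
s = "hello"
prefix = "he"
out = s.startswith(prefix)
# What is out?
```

Answer: True

Derivation:
Trace (tracking out):
s = 'hello'  # -> s = 'hello'
prefix = 'he'  # -> prefix = 'he'
out = s.startswith(prefix)  # -> out = True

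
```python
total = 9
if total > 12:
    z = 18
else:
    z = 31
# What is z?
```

Answer: 31

Derivation:
Trace (tracking z):
total = 9  # -> total = 9
if total > 12:  # condition is False
else:
    z = 31  # -> z = 31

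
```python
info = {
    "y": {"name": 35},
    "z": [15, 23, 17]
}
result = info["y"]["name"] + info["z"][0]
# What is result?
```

Answer: 50

Derivation:
Trace (tracking result):
info = {'y': {'name': 35}, 'z': [15, 23, 17]}  # -> info = {'y': {'name': 35}, 'z': [15, 23, 17]}
result = info['y']['name'] + info['z'][0]  # -> result = 50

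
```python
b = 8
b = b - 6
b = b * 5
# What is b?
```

Trace (tracking b):
b = 8  # -> b = 8
b = b - 6  # -> b = 2
b = b * 5  # -> b = 10

Answer: 10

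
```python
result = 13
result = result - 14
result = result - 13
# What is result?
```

Answer: -14

Derivation:
Trace (tracking result):
result = 13  # -> result = 13
result = result - 14  # -> result = -1
result = result - 13  # -> result = -14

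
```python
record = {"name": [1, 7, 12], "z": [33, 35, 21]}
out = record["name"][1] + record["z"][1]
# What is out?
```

Answer: 42

Derivation:
Trace (tracking out):
record = {'name': [1, 7, 12], 'z': [33, 35, 21]}  # -> record = {'name': [1, 7, 12], 'z': [33, 35, 21]}
out = record['name'][1] + record['z'][1]  # -> out = 42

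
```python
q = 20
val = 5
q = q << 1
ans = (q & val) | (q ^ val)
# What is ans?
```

Trace (tracking ans):
q = 20  # -> q = 20
val = 5  # -> val = 5
q = q << 1  # -> q = 40
ans = q & val | q ^ val  # -> ans = 45

Answer: 45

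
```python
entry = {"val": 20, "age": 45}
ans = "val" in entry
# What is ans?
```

Trace (tracking ans):
entry = {'val': 20, 'age': 45}  # -> entry = {'val': 20, 'age': 45}
ans = 'val' in entry  # -> ans = True

Answer: True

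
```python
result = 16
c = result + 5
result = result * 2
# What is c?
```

Answer: 21

Derivation:
Trace (tracking c):
result = 16  # -> result = 16
c = result + 5  # -> c = 21
result = result * 2  # -> result = 32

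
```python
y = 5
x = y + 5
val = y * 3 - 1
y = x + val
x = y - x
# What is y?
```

Trace (tracking y):
y = 5  # -> y = 5
x = y + 5  # -> x = 10
val = y * 3 - 1  # -> val = 14
y = x + val  # -> y = 24
x = y - x  # -> x = 14

Answer: 24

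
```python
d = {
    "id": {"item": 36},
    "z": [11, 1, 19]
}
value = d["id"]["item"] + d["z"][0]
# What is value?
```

Answer: 47

Derivation:
Trace (tracking value):
d = {'id': {'item': 36}, 'z': [11, 1, 19]}  # -> d = {'id': {'item': 36}, 'z': [11, 1, 19]}
value = d['id']['item'] + d['z'][0]  # -> value = 47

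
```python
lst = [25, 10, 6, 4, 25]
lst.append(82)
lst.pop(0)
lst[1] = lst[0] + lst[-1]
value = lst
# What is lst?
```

Trace (tracking lst):
lst = [25, 10, 6, 4, 25]  # -> lst = [25, 10, 6, 4, 25]
lst.append(82)  # -> lst = [25, 10, 6, 4, 25, 82]
lst.pop(0)  # -> lst = [10, 6, 4, 25, 82]
lst[1] = lst[0] + lst[-1]  # -> lst = [10, 92, 4, 25, 82]
value = lst  # -> value = [10, 92, 4, 25, 82]

Answer: [10, 92, 4, 25, 82]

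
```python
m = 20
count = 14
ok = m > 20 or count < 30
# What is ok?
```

Answer: True

Derivation:
Trace (tracking ok):
m = 20  # -> m = 20
count = 14  # -> count = 14
ok = m > 20 or count < 30  # -> ok = True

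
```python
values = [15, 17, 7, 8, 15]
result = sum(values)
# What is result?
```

Trace (tracking result):
values = [15, 17, 7, 8, 15]  # -> values = [15, 17, 7, 8, 15]
result = sum(values)  # -> result = 62

Answer: 62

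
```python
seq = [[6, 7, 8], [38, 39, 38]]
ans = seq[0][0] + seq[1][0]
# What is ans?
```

Answer: 44

Derivation:
Trace (tracking ans):
seq = [[6, 7, 8], [38, 39, 38]]  # -> seq = [[6, 7, 8], [38, 39, 38]]
ans = seq[0][0] + seq[1][0]  # -> ans = 44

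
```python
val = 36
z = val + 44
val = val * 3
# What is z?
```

Answer: 80

Derivation:
Trace (tracking z):
val = 36  # -> val = 36
z = val + 44  # -> z = 80
val = val * 3  # -> val = 108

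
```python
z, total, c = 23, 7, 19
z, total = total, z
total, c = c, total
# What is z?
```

Answer: 7

Derivation:
Trace (tracking z):
z, total, c = (23, 7, 19)  # -> z = 23, total = 7, c = 19
z, total = (total, z)  # -> z = 7, total = 23
total, c = (c, total)  # -> total = 19, c = 23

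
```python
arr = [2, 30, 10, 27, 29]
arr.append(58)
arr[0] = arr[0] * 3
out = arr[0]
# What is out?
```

Trace (tracking out):
arr = [2, 30, 10, 27, 29]  # -> arr = [2, 30, 10, 27, 29]
arr.append(58)  # -> arr = [2, 30, 10, 27, 29, 58]
arr[0] = arr[0] * 3  # -> arr = [6, 30, 10, 27, 29, 58]
out = arr[0]  # -> out = 6

Answer: 6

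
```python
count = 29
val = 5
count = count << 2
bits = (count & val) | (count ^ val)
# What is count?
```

Trace (tracking count):
count = 29  # -> count = 29
val = 5  # -> val = 5
count = count << 2  # -> count = 116
bits = count & val | count ^ val  # -> bits = 117

Answer: 116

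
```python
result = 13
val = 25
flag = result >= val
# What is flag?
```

Answer: False

Derivation:
Trace (tracking flag):
result = 13  # -> result = 13
val = 25  # -> val = 25
flag = result >= val  # -> flag = False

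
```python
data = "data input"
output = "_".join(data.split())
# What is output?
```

Answer: 'data_input'

Derivation:
Trace (tracking output):
data = 'data input'  # -> data = 'data input'
output = '_'.join(data.split())  # -> output = 'data_input'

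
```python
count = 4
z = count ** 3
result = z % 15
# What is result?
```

Answer: 4

Derivation:
Trace (tracking result):
count = 4  # -> count = 4
z = count ** 3  # -> z = 64
result = z % 15  # -> result = 4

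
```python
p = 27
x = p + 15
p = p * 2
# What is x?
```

Trace (tracking x):
p = 27  # -> p = 27
x = p + 15  # -> x = 42
p = p * 2  # -> p = 54

Answer: 42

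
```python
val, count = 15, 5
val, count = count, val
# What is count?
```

Answer: 15

Derivation:
Trace (tracking count):
val, count = (15, 5)  # -> val = 15, count = 5
val, count = (count, val)  # -> val = 5, count = 15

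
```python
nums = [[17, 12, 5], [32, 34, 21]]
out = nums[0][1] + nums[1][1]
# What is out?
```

Trace (tracking out):
nums = [[17, 12, 5], [32, 34, 21]]  # -> nums = [[17, 12, 5], [32, 34, 21]]
out = nums[0][1] + nums[1][1]  # -> out = 46

Answer: 46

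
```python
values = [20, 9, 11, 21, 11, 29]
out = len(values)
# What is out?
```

Trace (tracking out):
values = [20, 9, 11, 21, 11, 29]  # -> values = [20, 9, 11, 21, 11, 29]
out = len(values)  # -> out = 6

Answer: 6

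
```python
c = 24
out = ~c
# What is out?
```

Trace (tracking out):
c = 24  # -> c = 24
out = ~c  # -> out = -25

Answer: -25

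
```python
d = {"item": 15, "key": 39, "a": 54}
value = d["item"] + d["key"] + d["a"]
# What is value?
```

Trace (tracking value):
d = {'item': 15, 'key': 39, 'a': 54}  # -> d = {'item': 15, 'key': 39, 'a': 54}
value = d['item'] + d['key'] + d['a']  # -> value = 108

Answer: 108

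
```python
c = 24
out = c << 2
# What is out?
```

Answer: 96

Derivation:
Trace (tracking out):
c = 24  # -> c = 24
out = c << 2  # -> out = 96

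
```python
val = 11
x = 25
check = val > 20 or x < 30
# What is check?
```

Answer: True

Derivation:
Trace (tracking check):
val = 11  # -> val = 11
x = 25  # -> x = 25
check = val > 20 or x < 30  # -> check = True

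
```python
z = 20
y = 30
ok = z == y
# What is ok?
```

Trace (tracking ok):
z = 20  # -> z = 20
y = 30  # -> y = 30
ok = z == y  # -> ok = False

Answer: False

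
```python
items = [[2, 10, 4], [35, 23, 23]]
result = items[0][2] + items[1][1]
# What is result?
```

Trace (tracking result):
items = [[2, 10, 4], [35, 23, 23]]  # -> items = [[2, 10, 4], [35, 23, 23]]
result = items[0][2] + items[1][1]  # -> result = 27

Answer: 27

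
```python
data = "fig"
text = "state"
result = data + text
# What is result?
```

Trace (tracking result):
data = 'fig'  # -> data = 'fig'
text = 'state'  # -> text = 'state'
result = data + text  # -> result = 'figstate'

Answer: 'figstate'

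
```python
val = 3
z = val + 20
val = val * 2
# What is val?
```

Trace (tracking val):
val = 3  # -> val = 3
z = val + 20  # -> z = 23
val = val * 2  # -> val = 6

Answer: 6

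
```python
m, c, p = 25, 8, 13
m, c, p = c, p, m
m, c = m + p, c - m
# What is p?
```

Answer: 25

Derivation:
Trace (tracking p):
m, c, p = (25, 8, 13)  # -> m = 25, c = 8, p = 13
m, c, p = (c, p, m)  # -> m = 8, c = 13, p = 25
m, c = (m + p, c - m)  # -> m = 33, c = 5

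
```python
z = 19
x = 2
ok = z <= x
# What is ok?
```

Answer: False

Derivation:
Trace (tracking ok):
z = 19  # -> z = 19
x = 2  # -> x = 2
ok = z <= x  # -> ok = False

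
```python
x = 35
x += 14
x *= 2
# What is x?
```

Trace (tracking x):
x = 35  # -> x = 35
x += 14  # -> x = 49
x *= 2  # -> x = 98

Answer: 98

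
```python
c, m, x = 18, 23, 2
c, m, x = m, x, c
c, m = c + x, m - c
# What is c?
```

Trace (tracking c):
c, m, x = (18, 23, 2)  # -> c = 18, m = 23, x = 2
c, m, x = (m, x, c)  # -> c = 23, m = 2, x = 18
c, m = (c + x, m - c)  # -> c = 41, m = -21

Answer: 41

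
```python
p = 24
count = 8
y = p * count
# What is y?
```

Answer: 192

Derivation:
Trace (tracking y):
p = 24  # -> p = 24
count = 8  # -> count = 8
y = p * count  # -> y = 192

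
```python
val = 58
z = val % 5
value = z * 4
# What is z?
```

Trace (tracking z):
val = 58  # -> val = 58
z = val % 5  # -> z = 3
value = z * 4  # -> value = 12

Answer: 3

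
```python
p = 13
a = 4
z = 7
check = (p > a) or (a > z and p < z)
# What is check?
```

Answer: True

Derivation:
Trace (tracking check):
p = 13  # -> p = 13
a = 4  # -> a = 4
z = 7  # -> z = 7
check = p > a or (a > z and p < z)  # -> check = True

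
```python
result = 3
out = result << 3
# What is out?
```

Answer: 24

Derivation:
Trace (tracking out):
result = 3  # -> result = 3
out = result << 3  # -> out = 24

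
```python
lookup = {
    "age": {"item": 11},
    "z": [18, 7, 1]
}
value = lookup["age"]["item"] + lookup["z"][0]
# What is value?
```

Trace (tracking value):
lookup = {'age': {'item': 11}, 'z': [18, 7, 1]}  # -> lookup = {'age': {'item': 11}, 'z': [18, 7, 1]}
value = lookup['age']['item'] + lookup['z'][0]  # -> value = 29

Answer: 29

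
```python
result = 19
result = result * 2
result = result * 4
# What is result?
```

Trace (tracking result):
result = 19  # -> result = 19
result = result * 2  # -> result = 38
result = result * 4  # -> result = 152

Answer: 152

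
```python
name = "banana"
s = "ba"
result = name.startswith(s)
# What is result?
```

Answer: True

Derivation:
Trace (tracking result):
name = 'banana'  # -> name = 'banana'
s = 'ba'  # -> s = 'ba'
result = name.startswith(s)  # -> result = True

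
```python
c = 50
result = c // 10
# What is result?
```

Trace (tracking result):
c = 50  # -> c = 50
result = c // 10  # -> result = 5

Answer: 5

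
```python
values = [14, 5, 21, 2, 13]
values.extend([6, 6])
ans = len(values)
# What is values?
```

Trace (tracking values):
values = [14, 5, 21, 2, 13]  # -> values = [14, 5, 21, 2, 13]
values.extend([6, 6])  # -> values = [14, 5, 21, 2, 13, 6, 6]
ans = len(values)  # -> ans = 7

Answer: [14, 5, 21, 2, 13, 6, 6]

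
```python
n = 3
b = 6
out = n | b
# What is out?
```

Trace (tracking out):
n = 3  # -> n = 3
b = 6  # -> b = 6
out = n | b  # -> out = 7

Answer: 7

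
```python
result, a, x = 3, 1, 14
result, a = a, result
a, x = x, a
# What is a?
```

Trace (tracking a):
result, a, x = (3, 1, 14)  # -> result = 3, a = 1, x = 14
result, a = (a, result)  # -> result = 1, a = 3
a, x = (x, a)  # -> a = 14, x = 3

Answer: 14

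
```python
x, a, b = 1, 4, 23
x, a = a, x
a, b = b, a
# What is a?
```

Trace (tracking a):
x, a, b = (1, 4, 23)  # -> x = 1, a = 4, b = 23
x, a = (a, x)  # -> x = 4, a = 1
a, b = (b, a)  # -> a = 23, b = 1

Answer: 23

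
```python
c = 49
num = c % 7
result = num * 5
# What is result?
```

Answer: 0

Derivation:
Trace (tracking result):
c = 49  # -> c = 49
num = c % 7  # -> num = 0
result = num * 5  # -> result = 0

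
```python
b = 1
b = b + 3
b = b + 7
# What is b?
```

Trace (tracking b):
b = 1  # -> b = 1
b = b + 3  # -> b = 4
b = b + 7  # -> b = 11

Answer: 11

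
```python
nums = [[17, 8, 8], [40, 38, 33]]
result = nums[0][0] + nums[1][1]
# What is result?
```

Trace (tracking result):
nums = [[17, 8, 8], [40, 38, 33]]  # -> nums = [[17, 8, 8], [40, 38, 33]]
result = nums[0][0] + nums[1][1]  # -> result = 55

Answer: 55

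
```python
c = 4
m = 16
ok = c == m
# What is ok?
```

Trace (tracking ok):
c = 4  # -> c = 4
m = 16  # -> m = 16
ok = c == m  # -> ok = False

Answer: False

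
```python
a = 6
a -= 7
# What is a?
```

Trace (tracking a):
a = 6  # -> a = 6
a -= 7  # -> a = -1

Answer: -1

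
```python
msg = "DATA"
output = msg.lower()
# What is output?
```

Trace (tracking output):
msg = 'DATA'  # -> msg = 'DATA'
output = msg.lower()  # -> output = 'data'

Answer: 'data'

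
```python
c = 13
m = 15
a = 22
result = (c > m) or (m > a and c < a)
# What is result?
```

Answer: False

Derivation:
Trace (tracking result):
c = 13  # -> c = 13
m = 15  # -> m = 15
a = 22  # -> a = 22
result = c > m or (m > a and c < a)  # -> result = False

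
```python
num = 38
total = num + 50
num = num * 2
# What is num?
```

Answer: 76

Derivation:
Trace (tracking num):
num = 38  # -> num = 38
total = num + 50  # -> total = 88
num = num * 2  # -> num = 76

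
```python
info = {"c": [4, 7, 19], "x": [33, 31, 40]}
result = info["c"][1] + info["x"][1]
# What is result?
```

Answer: 38

Derivation:
Trace (tracking result):
info = {'c': [4, 7, 19], 'x': [33, 31, 40]}  # -> info = {'c': [4, 7, 19], 'x': [33, 31, 40]}
result = info['c'][1] + info['x'][1]  # -> result = 38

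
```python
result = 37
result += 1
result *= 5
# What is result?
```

Trace (tracking result):
result = 37  # -> result = 37
result += 1  # -> result = 38
result *= 5  # -> result = 190

Answer: 190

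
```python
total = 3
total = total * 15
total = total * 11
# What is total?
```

Answer: 495

Derivation:
Trace (tracking total):
total = 3  # -> total = 3
total = total * 15  # -> total = 45
total = total * 11  # -> total = 495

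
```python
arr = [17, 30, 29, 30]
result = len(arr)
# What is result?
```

Trace (tracking result):
arr = [17, 30, 29, 30]  # -> arr = [17, 30, 29, 30]
result = len(arr)  # -> result = 4

Answer: 4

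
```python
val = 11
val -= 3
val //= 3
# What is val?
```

Trace (tracking val):
val = 11  # -> val = 11
val -= 3  # -> val = 8
val //= 3  # -> val = 2

Answer: 2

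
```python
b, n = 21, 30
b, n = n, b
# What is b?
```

Trace (tracking b):
b, n = (21, 30)  # -> b = 21, n = 30
b, n = (n, b)  # -> b = 30, n = 21

Answer: 30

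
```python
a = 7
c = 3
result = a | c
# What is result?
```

Trace (tracking result):
a = 7  # -> a = 7
c = 3  # -> c = 3
result = a | c  # -> result = 7

Answer: 7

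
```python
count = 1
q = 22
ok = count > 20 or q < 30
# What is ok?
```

Answer: True

Derivation:
Trace (tracking ok):
count = 1  # -> count = 1
q = 22  # -> q = 22
ok = count > 20 or q < 30  # -> ok = True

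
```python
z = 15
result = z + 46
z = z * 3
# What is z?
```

Answer: 45

Derivation:
Trace (tracking z):
z = 15  # -> z = 15
result = z + 46  # -> result = 61
z = z * 3  # -> z = 45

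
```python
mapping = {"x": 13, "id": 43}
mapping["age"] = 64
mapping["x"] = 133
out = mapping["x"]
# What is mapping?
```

Trace (tracking mapping):
mapping = {'x': 13, 'id': 43}  # -> mapping = {'x': 13, 'id': 43}
mapping['age'] = 64  # -> mapping = {'x': 13, 'id': 43, 'age': 64}
mapping['x'] = 133  # -> mapping = {'x': 133, 'id': 43, 'age': 64}
out = mapping['x']  # -> out = 133

Answer: {'x': 133, 'id': 43, 'age': 64}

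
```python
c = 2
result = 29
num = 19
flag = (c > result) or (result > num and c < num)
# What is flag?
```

Trace (tracking flag):
c = 2  # -> c = 2
result = 29  # -> result = 29
num = 19  # -> num = 19
flag = c > result or (result > num and c < num)  # -> flag = True

Answer: True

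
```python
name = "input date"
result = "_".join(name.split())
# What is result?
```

Answer: 'input_date'

Derivation:
Trace (tracking result):
name = 'input date'  # -> name = 'input date'
result = '_'.join(name.split())  # -> result = 'input_date'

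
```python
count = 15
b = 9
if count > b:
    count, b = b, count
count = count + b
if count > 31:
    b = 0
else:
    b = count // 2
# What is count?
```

Answer: 24

Derivation:
Trace (tracking count):
count = 15  # -> count = 15
b = 9  # -> b = 9
if count > b:  # condition is True
    count, b = (b, count)  # -> count = 9, b = 15
count = count + b  # -> count = 24
if count > 31:  # condition is False
else:
    b = count // 2  # -> b = 12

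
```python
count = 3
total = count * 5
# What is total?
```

Answer: 15

Derivation:
Trace (tracking total):
count = 3  # -> count = 3
total = count * 5  # -> total = 15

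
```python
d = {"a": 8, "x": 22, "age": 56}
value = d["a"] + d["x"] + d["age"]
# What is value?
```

Trace (tracking value):
d = {'a': 8, 'x': 22, 'age': 56}  # -> d = {'a': 8, 'x': 22, 'age': 56}
value = d['a'] + d['x'] + d['age']  # -> value = 86

Answer: 86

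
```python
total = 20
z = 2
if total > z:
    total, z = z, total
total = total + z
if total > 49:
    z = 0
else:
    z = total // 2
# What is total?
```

Trace (tracking total):
total = 20  # -> total = 20
z = 2  # -> z = 2
if total > z:  # condition is True
    total, z = (z, total)  # -> total = 2, z = 20
total = total + z  # -> total = 22
if total > 49:  # condition is False
else:
    z = total // 2  # -> z = 11

Answer: 22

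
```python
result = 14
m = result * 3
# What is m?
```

Trace (tracking m):
result = 14  # -> result = 14
m = result * 3  # -> m = 42

Answer: 42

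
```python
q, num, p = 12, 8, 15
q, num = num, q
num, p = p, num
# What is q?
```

Answer: 8

Derivation:
Trace (tracking q):
q, num, p = (12, 8, 15)  # -> q = 12, num = 8, p = 15
q, num = (num, q)  # -> q = 8, num = 12
num, p = (p, num)  # -> num = 15, p = 12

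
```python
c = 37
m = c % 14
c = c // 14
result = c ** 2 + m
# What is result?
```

Trace (tracking result):
c = 37  # -> c = 37
m = c % 14  # -> m = 9
c = c // 14  # -> c = 2
result = c ** 2 + m  # -> result = 13

Answer: 13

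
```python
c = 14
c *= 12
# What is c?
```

Trace (tracking c):
c = 14  # -> c = 14
c *= 12  # -> c = 168

Answer: 168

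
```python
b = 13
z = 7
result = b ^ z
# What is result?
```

Answer: 10

Derivation:
Trace (tracking result):
b = 13  # -> b = 13
z = 7  # -> z = 7
result = b ^ z  # -> result = 10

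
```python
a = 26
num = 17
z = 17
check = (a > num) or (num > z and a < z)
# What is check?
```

Trace (tracking check):
a = 26  # -> a = 26
num = 17  # -> num = 17
z = 17  # -> z = 17
check = a > num or (num > z and a < z)  # -> check = True

Answer: True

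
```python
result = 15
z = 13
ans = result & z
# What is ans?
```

Answer: 13

Derivation:
Trace (tracking ans):
result = 15  # -> result = 15
z = 13  # -> z = 13
ans = result & z  # -> ans = 13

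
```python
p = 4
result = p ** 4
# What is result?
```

Answer: 256

Derivation:
Trace (tracking result):
p = 4  # -> p = 4
result = p ** 4  # -> result = 256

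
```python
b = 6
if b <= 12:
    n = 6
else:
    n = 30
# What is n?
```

Trace (tracking n):
b = 6  # -> b = 6
if b <= 12:  # condition is True
    n = 6  # -> n = 6

Answer: 6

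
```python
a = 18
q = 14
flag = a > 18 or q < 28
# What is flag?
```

Answer: True

Derivation:
Trace (tracking flag):
a = 18  # -> a = 18
q = 14  # -> q = 14
flag = a > 18 or q < 28  # -> flag = True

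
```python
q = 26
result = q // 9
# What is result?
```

Trace (tracking result):
q = 26  # -> q = 26
result = q // 9  # -> result = 2

Answer: 2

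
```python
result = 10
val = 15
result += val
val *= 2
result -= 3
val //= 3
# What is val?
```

Trace (tracking val):
result = 10  # -> result = 10
val = 15  # -> val = 15
result += val  # -> result = 25
val *= 2  # -> val = 30
result -= 3  # -> result = 22
val //= 3  # -> val = 10

Answer: 10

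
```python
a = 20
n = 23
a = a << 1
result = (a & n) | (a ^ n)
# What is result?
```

Trace (tracking result):
a = 20  # -> a = 20
n = 23  # -> n = 23
a = a << 1  # -> a = 40
result = a & n | a ^ n  # -> result = 63

Answer: 63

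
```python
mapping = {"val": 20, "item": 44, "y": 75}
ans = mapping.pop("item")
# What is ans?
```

Answer: 44

Derivation:
Trace (tracking ans):
mapping = {'val': 20, 'item': 44, 'y': 75}  # -> mapping = {'val': 20, 'item': 44, 'y': 75}
ans = mapping.pop('item')  # -> ans = 44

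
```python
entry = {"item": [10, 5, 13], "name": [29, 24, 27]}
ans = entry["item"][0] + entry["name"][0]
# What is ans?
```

Trace (tracking ans):
entry = {'item': [10, 5, 13], 'name': [29, 24, 27]}  # -> entry = {'item': [10, 5, 13], 'name': [29, 24, 27]}
ans = entry['item'][0] + entry['name'][0]  # -> ans = 39

Answer: 39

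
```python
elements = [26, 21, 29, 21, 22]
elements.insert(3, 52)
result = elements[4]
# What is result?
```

Answer: 21

Derivation:
Trace (tracking result):
elements = [26, 21, 29, 21, 22]  # -> elements = [26, 21, 29, 21, 22]
elements.insert(3, 52)  # -> elements = [26, 21, 29, 52, 21, 22]
result = elements[4]  # -> result = 21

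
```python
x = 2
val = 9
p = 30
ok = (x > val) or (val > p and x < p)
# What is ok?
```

Trace (tracking ok):
x = 2  # -> x = 2
val = 9  # -> val = 9
p = 30  # -> p = 30
ok = x > val or (val > p and x < p)  # -> ok = False

Answer: False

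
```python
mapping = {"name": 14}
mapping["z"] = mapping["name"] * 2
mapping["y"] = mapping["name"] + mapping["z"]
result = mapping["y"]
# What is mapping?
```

Answer: {'name': 14, 'z': 28, 'y': 42}

Derivation:
Trace (tracking mapping):
mapping = {'name': 14}  # -> mapping = {'name': 14}
mapping['z'] = mapping['name'] * 2  # -> mapping = {'name': 14, 'z': 28}
mapping['y'] = mapping['name'] + mapping['z']  # -> mapping = {'name': 14, 'z': 28, 'y': 42}
result = mapping['y']  # -> result = 42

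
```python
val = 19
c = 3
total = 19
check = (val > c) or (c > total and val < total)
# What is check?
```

Answer: True

Derivation:
Trace (tracking check):
val = 19  # -> val = 19
c = 3  # -> c = 3
total = 19  # -> total = 19
check = val > c or (c > total and val < total)  # -> check = True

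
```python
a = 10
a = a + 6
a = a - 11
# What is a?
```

Answer: 5

Derivation:
Trace (tracking a):
a = 10  # -> a = 10
a = a + 6  # -> a = 16
a = a - 11  # -> a = 5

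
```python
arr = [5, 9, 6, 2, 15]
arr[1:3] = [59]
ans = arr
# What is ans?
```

Answer: [5, 59, 2, 15]

Derivation:
Trace (tracking ans):
arr = [5, 9, 6, 2, 15]  # -> arr = [5, 9, 6, 2, 15]
arr[1:3] = [59]  # -> arr = [5, 59, 2, 15]
ans = arr  # -> ans = [5, 59, 2, 15]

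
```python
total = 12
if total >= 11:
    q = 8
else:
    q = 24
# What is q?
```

Answer: 8

Derivation:
Trace (tracking q):
total = 12  # -> total = 12
if total >= 11:  # condition is True
    q = 8  # -> q = 8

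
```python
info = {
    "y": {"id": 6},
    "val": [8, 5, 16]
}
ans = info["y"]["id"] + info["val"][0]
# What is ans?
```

Trace (tracking ans):
info = {'y': {'id': 6}, 'val': [8, 5, 16]}  # -> info = {'y': {'id': 6}, 'val': [8, 5, 16]}
ans = info['y']['id'] + info['val'][0]  # -> ans = 14

Answer: 14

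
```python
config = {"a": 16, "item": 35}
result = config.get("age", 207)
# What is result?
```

Answer: 207

Derivation:
Trace (tracking result):
config = {'a': 16, 'item': 35}  # -> config = {'a': 16, 'item': 35}
result = config.get('age', 207)  # -> result = 207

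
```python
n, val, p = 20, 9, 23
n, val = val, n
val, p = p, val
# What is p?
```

Trace (tracking p):
n, val, p = (20, 9, 23)  # -> n = 20, val = 9, p = 23
n, val = (val, n)  # -> n = 9, val = 20
val, p = (p, val)  # -> val = 23, p = 20

Answer: 20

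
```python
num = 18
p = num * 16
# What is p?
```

Answer: 288

Derivation:
Trace (tracking p):
num = 18  # -> num = 18
p = num * 16  # -> p = 288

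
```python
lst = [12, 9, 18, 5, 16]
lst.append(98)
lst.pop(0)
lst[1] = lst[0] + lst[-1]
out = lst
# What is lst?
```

Answer: [9, 107, 5, 16, 98]

Derivation:
Trace (tracking lst):
lst = [12, 9, 18, 5, 16]  # -> lst = [12, 9, 18, 5, 16]
lst.append(98)  # -> lst = [12, 9, 18, 5, 16, 98]
lst.pop(0)  # -> lst = [9, 18, 5, 16, 98]
lst[1] = lst[0] + lst[-1]  # -> lst = [9, 107, 5, 16, 98]
out = lst  # -> out = [9, 107, 5, 16, 98]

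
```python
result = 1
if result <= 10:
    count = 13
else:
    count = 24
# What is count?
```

Answer: 13

Derivation:
Trace (tracking count):
result = 1  # -> result = 1
if result <= 10:  # condition is True
    count = 13  # -> count = 13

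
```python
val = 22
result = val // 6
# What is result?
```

Answer: 3

Derivation:
Trace (tracking result):
val = 22  # -> val = 22
result = val // 6  # -> result = 3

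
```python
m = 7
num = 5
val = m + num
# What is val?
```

Trace (tracking val):
m = 7  # -> m = 7
num = 5  # -> num = 5
val = m + num  # -> val = 12

Answer: 12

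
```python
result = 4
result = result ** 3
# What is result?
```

Trace (tracking result):
result = 4  # -> result = 4
result = result ** 3  # -> result = 64

Answer: 64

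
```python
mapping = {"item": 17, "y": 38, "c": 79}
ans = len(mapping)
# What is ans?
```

Answer: 3

Derivation:
Trace (tracking ans):
mapping = {'item': 17, 'y': 38, 'c': 79}  # -> mapping = {'item': 17, 'y': 38, 'c': 79}
ans = len(mapping)  # -> ans = 3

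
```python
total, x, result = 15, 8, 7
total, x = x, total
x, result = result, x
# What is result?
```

Answer: 15

Derivation:
Trace (tracking result):
total, x, result = (15, 8, 7)  # -> total = 15, x = 8, result = 7
total, x = (x, total)  # -> total = 8, x = 15
x, result = (result, x)  # -> x = 7, result = 15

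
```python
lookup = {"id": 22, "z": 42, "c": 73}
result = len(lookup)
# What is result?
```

Trace (tracking result):
lookup = {'id': 22, 'z': 42, 'c': 73}  # -> lookup = {'id': 22, 'z': 42, 'c': 73}
result = len(lookup)  # -> result = 3

Answer: 3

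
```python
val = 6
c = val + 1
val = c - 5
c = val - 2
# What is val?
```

Trace (tracking val):
val = 6  # -> val = 6
c = val + 1  # -> c = 7
val = c - 5  # -> val = 2
c = val - 2  # -> c = 0

Answer: 2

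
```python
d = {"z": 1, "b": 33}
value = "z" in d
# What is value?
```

Trace (tracking value):
d = {'z': 1, 'b': 33}  # -> d = {'z': 1, 'b': 33}
value = 'z' in d  # -> value = True

Answer: True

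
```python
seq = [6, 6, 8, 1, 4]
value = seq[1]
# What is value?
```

Answer: 6

Derivation:
Trace (tracking value):
seq = [6, 6, 8, 1, 4]  # -> seq = [6, 6, 8, 1, 4]
value = seq[1]  # -> value = 6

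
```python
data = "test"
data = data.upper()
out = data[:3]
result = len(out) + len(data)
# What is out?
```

Trace (tracking out):
data = 'test'  # -> data = 'test'
data = data.upper()  # -> data = 'TEST'
out = data[:3]  # -> out = 'TES'
result = len(out) + len(data)  # -> result = 7

Answer: 'TES'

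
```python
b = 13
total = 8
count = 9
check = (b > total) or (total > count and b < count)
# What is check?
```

Trace (tracking check):
b = 13  # -> b = 13
total = 8  # -> total = 8
count = 9  # -> count = 9
check = b > total or (total > count and b < count)  # -> check = True

Answer: True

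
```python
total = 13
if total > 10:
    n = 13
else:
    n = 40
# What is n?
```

Trace (tracking n):
total = 13  # -> total = 13
if total > 10:  # condition is True
    n = 13  # -> n = 13

Answer: 13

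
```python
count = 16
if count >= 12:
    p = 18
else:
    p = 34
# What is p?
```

Trace (tracking p):
count = 16  # -> count = 16
if count >= 12:  # condition is True
    p = 18  # -> p = 18

Answer: 18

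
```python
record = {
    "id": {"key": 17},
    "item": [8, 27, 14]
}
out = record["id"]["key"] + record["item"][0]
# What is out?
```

Answer: 25

Derivation:
Trace (tracking out):
record = {'id': {'key': 17}, 'item': [8, 27, 14]}  # -> record = {'id': {'key': 17}, 'item': [8, 27, 14]}
out = record['id']['key'] + record['item'][0]  # -> out = 25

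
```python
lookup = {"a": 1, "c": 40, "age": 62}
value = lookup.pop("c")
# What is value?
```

Trace (tracking value):
lookup = {'a': 1, 'c': 40, 'age': 62}  # -> lookup = {'a': 1, 'c': 40, 'age': 62}
value = lookup.pop('c')  # -> value = 40

Answer: 40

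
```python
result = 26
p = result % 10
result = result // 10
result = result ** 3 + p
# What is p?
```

Trace (tracking p):
result = 26  # -> result = 26
p = result % 10  # -> p = 6
result = result // 10  # -> result = 2
result = result ** 3 + p  # -> result = 14

Answer: 6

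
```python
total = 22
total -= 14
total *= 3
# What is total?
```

Trace (tracking total):
total = 22  # -> total = 22
total -= 14  # -> total = 8
total *= 3  # -> total = 24

Answer: 24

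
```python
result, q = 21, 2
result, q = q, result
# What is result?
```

Trace (tracking result):
result, q = (21, 2)  # -> result = 21, q = 2
result, q = (q, result)  # -> result = 2, q = 21

Answer: 2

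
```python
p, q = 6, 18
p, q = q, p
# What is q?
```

Trace (tracking q):
p, q = (6, 18)  # -> p = 6, q = 18
p, q = (q, p)  # -> p = 18, q = 6

Answer: 6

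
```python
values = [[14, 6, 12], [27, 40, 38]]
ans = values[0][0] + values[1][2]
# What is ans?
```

Trace (tracking ans):
values = [[14, 6, 12], [27, 40, 38]]  # -> values = [[14, 6, 12], [27, 40, 38]]
ans = values[0][0] + values[1][2]  # -> ans = 52

Answer: 52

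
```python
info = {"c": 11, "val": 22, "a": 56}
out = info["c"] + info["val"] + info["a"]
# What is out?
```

Answer: 89

Derivation:
Trace (tracking out):
info = {'c': 11, 'val': 22, 'a': 56}  # -> info = {'c': 11, 'val': 22, 'a': 56}
out = info['c'] + info['val'] + info['a']  # -> out = 89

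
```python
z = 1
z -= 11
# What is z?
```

Trace (tracking z):
z = 1  # -> z = 1
z -= 11  # -> z = -10

Answer: -10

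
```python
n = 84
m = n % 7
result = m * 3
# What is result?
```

Answer: 0

Derivation:
Trace (tracking result):
n = 84  # -> n = 84
m = n % 7  # -> m = 0
result = m * 3  # -> result = 0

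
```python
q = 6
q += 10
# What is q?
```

Trace (tracking q):
q = 6  # -> q = 6
q += 10  # -> q = 16

Answer: 16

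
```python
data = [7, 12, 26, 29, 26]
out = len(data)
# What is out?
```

Trace (tracking out):
data = [7, 12, 26, 29, 26]  # -> data = [7, 12, 26, 29, 26]
out = len(data)  # -> out = 5

Answer: 5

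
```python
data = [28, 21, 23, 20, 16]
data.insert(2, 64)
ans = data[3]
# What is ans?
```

Answer: 23

Derivation:
Trace (tracking ans):
data = [28, 21, 23, 20, 16]  # -> data = [28, 21, 23, 20, 16]
data.insert(2, 64)  # -> data = [28, 21, 64, 23, 20, 16]
ans = data[3]  # -> ans = 23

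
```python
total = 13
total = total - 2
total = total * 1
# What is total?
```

Trace (tracking total):
total = 13  # -> total = 13
total = total - 2  # -> total = 11
total = total * 1  # -> total = 11

Answer: 11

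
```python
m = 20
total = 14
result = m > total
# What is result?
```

Answer: True

Derivation:
Trace (tracking result):
m = 20  # -> m = 20
total = 14  # -> total = 14
result = m > total  # -> result = True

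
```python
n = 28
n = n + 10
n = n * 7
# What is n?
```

Trace (tracking n):
n = 28  # -> n = 28
n = n + 10  # -> n = 38
n = n * 7  # -> n = 266

Answer: 266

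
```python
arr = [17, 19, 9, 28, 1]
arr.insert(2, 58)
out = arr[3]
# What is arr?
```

Trace (tracking arr):
arr = [17, 19, 9, 28, 1]  # -> arr = [17, 19, 9, 28, 1]
arr.insert(2, 58)  # -> arr = [17, 19, 58, 9, 28, 1]
out = arr[3]  # -> out = 9

Answer: [17, 19, 58, 9, 28, 1]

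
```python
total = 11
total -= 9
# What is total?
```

Answer: 2

Derivation:
Trace (tracking total):
total = 11  # -> total = 11
total -= 9  # -> total = 2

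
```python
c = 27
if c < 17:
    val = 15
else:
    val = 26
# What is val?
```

Trace (tracking val):
c = 27  # -> c = 27
if c < 17:  # condition is False
else:
    val = 26  # -> val = 26

Answer: 26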